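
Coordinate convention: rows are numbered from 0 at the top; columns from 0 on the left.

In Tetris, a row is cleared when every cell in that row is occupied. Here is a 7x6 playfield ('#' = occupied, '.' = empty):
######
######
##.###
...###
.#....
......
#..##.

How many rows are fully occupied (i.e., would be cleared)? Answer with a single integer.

Answer: 2

Derivation:
Check each row:
  row 0: 0 empty cells -> FULL (clear)
  row 1: 0 empty cells -> FULL (clear)
  row 2: 1 empty cell -> not full
  row 3: 3 empty cells -> not full
  row 4: 5 empty cells -> not full
  row 5: 6 empty cells -> not full
  row 6: 3 empty cells -> not full
Total rows cleared: 2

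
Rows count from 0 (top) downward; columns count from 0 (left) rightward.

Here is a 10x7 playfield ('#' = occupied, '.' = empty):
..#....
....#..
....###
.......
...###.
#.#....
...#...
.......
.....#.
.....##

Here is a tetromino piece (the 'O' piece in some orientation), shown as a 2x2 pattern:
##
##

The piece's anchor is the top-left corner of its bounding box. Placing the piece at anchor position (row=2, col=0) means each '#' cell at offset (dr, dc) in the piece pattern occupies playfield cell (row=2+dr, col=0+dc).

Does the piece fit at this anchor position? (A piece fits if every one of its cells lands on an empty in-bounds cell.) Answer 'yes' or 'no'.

Answer: yes

Derivation:
Check each piece cell at anchor (2, 0):
  offset (0,0) -> (2,0): empty -> OK
  offset (0,1) -> (2,1): empty -> OK
  offset (1,0) -> (3,0): empty -> OK
  offset (1,1) -> (3,1): empty -> OK
All cells valid: yes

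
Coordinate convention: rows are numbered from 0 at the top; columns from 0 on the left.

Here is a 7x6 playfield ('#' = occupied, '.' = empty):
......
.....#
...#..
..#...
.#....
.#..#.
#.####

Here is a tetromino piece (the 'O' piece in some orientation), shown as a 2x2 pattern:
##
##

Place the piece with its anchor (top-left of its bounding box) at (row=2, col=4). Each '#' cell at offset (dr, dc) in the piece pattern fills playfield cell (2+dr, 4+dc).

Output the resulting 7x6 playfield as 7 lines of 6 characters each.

Fill (2+0,4+0) = (2,4)
Fill (2+0,4+1) = (2,5)
Fill (2+1,4+0) = (3,4)
Fill (2+1,4+1) = (3,5)

Answer: ......
.....#
...###
..#.##
.#....
.#..#.
#.####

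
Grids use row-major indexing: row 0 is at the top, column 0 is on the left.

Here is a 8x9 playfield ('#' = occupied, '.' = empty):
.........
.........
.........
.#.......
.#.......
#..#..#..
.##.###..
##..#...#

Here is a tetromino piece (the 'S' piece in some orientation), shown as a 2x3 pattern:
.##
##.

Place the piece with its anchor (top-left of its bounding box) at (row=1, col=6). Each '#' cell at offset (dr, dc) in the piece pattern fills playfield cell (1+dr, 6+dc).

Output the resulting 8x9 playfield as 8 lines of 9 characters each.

Answer: .........
.......##
......##.
.#.......
.#.......
#..#..#..
.##.###..
##..#...#

Derivation:
Fill (1+0,6+1) = (1,7)
Fill (1+0,6+2) = (1,8)
Fill (1+1,6+0) = (2,6)
Fill (1+1,6+1) = (2,7)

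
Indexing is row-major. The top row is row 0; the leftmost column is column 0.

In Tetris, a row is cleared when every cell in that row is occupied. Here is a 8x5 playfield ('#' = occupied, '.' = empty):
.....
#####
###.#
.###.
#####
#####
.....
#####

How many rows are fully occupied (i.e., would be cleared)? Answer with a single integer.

Answer: 4

Derivation:
Check each row:
  row 0: 5 empty cells -> not full
  row 1: 0 empty cells -> FULL (clear)
  row 2: 1 empty cell -> not full
  row 3: 2 empty cells -> not full
  row 4: 0 empty cells -> FULL (clear)
  row 5: 0 empty cells -> FULL (clear)
  row 6: 5 empty cells -> not full
  row 7: 0 empty cells -> FULL (clear)
Total rows cleared: 4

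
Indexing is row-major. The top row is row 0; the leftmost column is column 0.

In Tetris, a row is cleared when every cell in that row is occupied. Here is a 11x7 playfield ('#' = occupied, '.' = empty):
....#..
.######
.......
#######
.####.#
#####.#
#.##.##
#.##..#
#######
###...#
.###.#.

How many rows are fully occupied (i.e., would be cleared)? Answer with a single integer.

Answer: 2

Derivation:
Check each row:
  row 0: 6 empty cells -> not full
  row 1: 1 empty cell -> not full
  row 2: 7 empty cells -> not full
  row 3: 0 empty cells -> FULL (clear)
  row 4: 2 empty cells -> not full
  row 5: 1 empty cell -> not full
  row 6: 2 empty cells -> not full
  row 7: 3 empty cells -> not full
  row 8: 0 empty cells -> FULL (clear)
  row 9: 3 empty cells -> not full
  row 10: 3 empty cells -> not full
Total rows cleared: 2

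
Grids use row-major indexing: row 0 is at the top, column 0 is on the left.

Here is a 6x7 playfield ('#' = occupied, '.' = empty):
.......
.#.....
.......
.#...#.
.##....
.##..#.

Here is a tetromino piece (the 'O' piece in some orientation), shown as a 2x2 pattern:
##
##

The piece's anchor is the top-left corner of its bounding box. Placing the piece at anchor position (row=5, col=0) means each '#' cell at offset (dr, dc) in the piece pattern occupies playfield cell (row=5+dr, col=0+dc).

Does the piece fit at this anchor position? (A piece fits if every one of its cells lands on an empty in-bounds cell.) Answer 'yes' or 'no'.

Check each piece cell at anchor (5, 0):
  offset (0,0) -> (5,0): empty -> OK
  offset (0,1) -> (5,1): occupied ('#') -> FAIL
  offset (1,0) -> (6,0): out of bounds -> FAIL
  offset (1,1) -> (6,1): out of bounds -> FAIL
All cells valid: no

Answer: no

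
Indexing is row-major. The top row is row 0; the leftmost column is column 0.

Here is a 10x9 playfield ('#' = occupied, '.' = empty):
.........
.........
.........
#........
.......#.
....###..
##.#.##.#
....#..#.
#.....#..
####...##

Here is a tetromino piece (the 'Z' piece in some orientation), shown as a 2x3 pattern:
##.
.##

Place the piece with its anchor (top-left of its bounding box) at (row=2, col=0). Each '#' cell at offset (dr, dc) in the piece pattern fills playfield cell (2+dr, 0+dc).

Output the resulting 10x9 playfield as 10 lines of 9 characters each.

Answer: .........
.........
##.......
###......
.......#.
....###..
##.#.##.#
....#..#.
#.....#..
####...##

Derivation:
Fill (2+0,0+0) = (2,0)
Fill (2+0,0+1) = (2,1)
Fill (2+1,0+1) = (3,1)
Fill (2+1,0+2) = (3,2)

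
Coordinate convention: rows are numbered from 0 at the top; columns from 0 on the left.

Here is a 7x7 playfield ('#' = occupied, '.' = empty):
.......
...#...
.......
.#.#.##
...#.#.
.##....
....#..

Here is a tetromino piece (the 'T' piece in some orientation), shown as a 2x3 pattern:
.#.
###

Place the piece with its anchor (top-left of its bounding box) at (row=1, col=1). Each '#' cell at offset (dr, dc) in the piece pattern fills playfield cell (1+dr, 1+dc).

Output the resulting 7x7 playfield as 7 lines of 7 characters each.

Fill (1+0,1+1) = (1,2)
Fill (1+1,1+0) = (2,1)
Fill (1+1,1+1) = (2,2)
Fill (1+1,1+2) = (2,3)

Answer: .......
..##...
.###...
.#.#.##
...#.#.
.##....
....#..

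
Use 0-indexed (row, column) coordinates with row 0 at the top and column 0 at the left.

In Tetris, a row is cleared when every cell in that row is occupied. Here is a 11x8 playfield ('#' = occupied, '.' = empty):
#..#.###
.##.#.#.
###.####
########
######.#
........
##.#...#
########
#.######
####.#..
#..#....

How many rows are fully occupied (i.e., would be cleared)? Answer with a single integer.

Check each row:
  row 0: 3 empty cells -> not full
  row 1: 4 empty cells -> not full
  row 2: 1 empty cell -> not full
  row 3: 0 empty cells -> FULL (clear)
  row 4: 1 empty cell -> not full
  row 5: 8 empty cells -> not full
  row 6: 4 empty cells -> not full
  row 7: 0 empty cells -> FULL (clear)
  row 8: 1 empty cell -> not full
  row 9: 3 empty cells -> not full
  row 10: 6 empty cells -> not full
Total rows cleared: 2

Answer: 2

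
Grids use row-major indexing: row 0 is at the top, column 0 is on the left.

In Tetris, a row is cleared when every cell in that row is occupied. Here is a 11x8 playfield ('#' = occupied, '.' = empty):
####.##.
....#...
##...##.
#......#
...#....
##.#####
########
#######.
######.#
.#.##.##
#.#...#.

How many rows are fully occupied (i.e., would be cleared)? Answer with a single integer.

Check each row:
  row 0: 2 empty cells -> not full
  row 1: 7 empty cells -> not full
  row 2: 4 empty cells -> not full
  row 3: 6 empty cells -> not full
  row 4: 7 empty cells -> not full
  row 5: 1 empty cell -> not full
  row 6: 0 empty cells -> FULL (clear)
  row 7: 1 empty cell -> not full
  row 8: 1 empty cell -> not full
  row 9: 3 empty cells -> not full
  row 10: 5 empty cells -> not full
Total rows cleared: 1

Answer: 1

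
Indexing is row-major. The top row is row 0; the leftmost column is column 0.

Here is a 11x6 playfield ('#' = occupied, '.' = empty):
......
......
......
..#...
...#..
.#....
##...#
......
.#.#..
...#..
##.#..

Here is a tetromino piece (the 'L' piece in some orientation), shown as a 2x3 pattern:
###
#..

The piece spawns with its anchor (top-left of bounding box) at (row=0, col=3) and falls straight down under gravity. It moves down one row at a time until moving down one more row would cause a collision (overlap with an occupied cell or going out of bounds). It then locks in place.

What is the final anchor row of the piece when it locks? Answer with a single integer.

Answer: 2

Derivation:
Spawn at (row=0, col=3). Try each row:
  row 0: fits
  row 1: fits
  row 2: fits
  row 3: blocked -> lock at row 2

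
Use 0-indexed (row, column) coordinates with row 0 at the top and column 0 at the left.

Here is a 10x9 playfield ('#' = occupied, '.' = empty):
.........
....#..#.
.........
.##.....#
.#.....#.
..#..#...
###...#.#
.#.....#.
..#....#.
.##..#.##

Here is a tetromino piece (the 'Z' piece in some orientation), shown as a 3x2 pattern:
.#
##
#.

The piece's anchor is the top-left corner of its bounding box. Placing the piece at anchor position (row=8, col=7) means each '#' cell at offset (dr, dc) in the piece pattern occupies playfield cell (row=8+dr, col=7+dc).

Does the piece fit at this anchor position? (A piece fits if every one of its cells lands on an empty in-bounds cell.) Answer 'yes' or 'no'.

Check each piece cell at anchor (8, 7):
  offset (0,1) -> (8,8): empty -> OK
  offset (1,0) -> (9,7): occupied ('#') -> FAIL
  offset (1,1) -> (9,8): occupied ('#') -> FAIL
  offset (2,0) -> (10,7): out of bounds -> FAIL
All cells valid: no

Answer: no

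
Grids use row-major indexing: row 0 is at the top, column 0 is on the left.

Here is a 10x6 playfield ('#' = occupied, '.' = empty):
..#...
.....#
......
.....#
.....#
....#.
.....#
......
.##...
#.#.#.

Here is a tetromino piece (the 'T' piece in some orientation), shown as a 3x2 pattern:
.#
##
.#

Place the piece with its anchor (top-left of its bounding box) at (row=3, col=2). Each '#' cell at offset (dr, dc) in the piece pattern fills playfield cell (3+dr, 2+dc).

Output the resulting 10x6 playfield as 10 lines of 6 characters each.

Answer: ..#...
.....#
......
...#.#
..##.#
...##.
.....#
......
.##...
#.#.#.

Derivation:
Fill (3+0,2+1) = (3,3)
Fill (3+1,2+0) = (4,2)
Fill (3+1,2+1) = (4,3)
Fill (3+2,2+1) = (5,3)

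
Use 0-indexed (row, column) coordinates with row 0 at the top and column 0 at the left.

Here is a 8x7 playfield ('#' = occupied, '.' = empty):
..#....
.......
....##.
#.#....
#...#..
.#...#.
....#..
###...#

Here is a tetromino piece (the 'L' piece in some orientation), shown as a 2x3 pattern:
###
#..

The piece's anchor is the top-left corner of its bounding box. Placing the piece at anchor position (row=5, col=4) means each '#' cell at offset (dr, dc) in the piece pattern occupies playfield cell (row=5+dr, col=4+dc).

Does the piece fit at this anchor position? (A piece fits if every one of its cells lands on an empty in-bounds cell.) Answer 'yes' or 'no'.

Check each piece cell at anchor (5, 4):
  offset (0,0) -> (5,4): empty -> OK
  offset (0,1) -> (5,5): occupied ('#') -> FAIL
  offset (0,2) -> (5,6): empty -> OK
  offset (1,0) -> (6,4): occupied ('#') -> FAIL
All cells valid: no

Answer: no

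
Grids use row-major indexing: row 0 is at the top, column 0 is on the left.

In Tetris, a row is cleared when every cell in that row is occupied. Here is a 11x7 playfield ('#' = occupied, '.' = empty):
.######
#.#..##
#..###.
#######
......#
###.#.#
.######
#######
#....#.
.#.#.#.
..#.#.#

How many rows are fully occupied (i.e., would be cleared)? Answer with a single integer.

Answer: 2

Derivation:
Check each row:
  row 0: 1 empty cell -> not full
  row 1: 3 empty cells -> not full
  row 2: 3 empty cells -> not full
  row 3: 0 empty cells -> FULL (clear)
  row 4: 6 empty cells -> not full
  row 5: 2 empty cells -> not full
  row 6: 1 empty cell -> not full
  row 7: 0 empty cells -> FULL (clear)
  row 8: 5 empty cells -> not full
  row 9: 4 empty cells -> not full
  row 10: 4 empty cells -> not full
Total rows cleared: 2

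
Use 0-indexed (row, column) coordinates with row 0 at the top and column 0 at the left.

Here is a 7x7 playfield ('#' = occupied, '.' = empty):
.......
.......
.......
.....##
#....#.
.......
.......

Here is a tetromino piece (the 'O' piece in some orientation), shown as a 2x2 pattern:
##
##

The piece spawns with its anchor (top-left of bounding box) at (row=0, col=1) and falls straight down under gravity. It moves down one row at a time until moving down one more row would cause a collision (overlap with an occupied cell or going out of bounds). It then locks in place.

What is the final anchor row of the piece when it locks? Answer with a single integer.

Spawn at (row=0, col=1). Try each row:
  row 0: fits
  row 1: fits
  row 2: fits
  row 3: fits
  row 4: fits
  row 5: fits
  row 6: blocked -> lock at row 5

Answer: 5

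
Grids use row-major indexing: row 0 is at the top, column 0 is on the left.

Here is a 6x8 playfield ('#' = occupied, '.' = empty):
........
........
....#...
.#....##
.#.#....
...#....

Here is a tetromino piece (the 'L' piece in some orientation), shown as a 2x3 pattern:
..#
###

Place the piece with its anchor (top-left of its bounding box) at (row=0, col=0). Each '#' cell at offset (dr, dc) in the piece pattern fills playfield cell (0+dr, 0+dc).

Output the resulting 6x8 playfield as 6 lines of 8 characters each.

Answer: ..#.....
###.....
....#...
.#....##
.#.#....
...#....

Derivation:
Fill (0+0,0+2) = (0,2)
Fill (0+1,0+0) = (1,0)
Fill (0+1,0+1) = (1,1)
Fill (0+1,0+2) = (1,2)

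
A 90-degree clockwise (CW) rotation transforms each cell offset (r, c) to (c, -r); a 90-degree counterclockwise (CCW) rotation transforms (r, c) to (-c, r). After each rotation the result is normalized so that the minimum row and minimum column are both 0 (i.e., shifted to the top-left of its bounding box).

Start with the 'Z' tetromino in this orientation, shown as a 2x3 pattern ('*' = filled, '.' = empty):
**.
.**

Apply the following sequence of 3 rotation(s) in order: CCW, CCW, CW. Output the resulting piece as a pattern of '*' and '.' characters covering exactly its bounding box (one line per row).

Answer: .*
**
*.

Derivation:
Start:
**.
.**
After rotation 1 (CCW):
.*
**
*.
After rotation 2 (CCW):
**.
.**
After rotation 3 (CW):
.*
**
*.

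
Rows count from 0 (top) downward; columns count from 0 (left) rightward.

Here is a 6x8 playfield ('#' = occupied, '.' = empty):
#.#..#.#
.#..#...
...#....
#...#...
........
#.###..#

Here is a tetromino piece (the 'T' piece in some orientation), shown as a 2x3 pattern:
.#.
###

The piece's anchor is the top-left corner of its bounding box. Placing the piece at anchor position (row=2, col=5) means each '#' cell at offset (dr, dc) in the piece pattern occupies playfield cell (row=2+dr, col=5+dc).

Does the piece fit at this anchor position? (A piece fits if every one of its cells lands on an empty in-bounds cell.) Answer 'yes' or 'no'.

Answer: yes

Derivation:
Check each piece cell at anchor (2, 5):
  offset (0,1) -> (2,6): empty -> OK
  offset (1,0) -> (3,5): empty -> OK
  offset (1,1) -> (3,6): empty -> OK
  offset (1,2) -> (3,7): empty -> OK
All cells valid: yes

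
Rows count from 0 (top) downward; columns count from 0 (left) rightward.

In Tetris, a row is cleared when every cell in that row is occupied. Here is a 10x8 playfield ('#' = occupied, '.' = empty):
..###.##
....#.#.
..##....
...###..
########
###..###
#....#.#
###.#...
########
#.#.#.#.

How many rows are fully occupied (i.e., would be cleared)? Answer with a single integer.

Check each row:
  row 0: 3 empty cells -> not full
  row 1: 6 empty cells -> not full
  row 2: 6 empty cells -> not full
  row 3: 5 empty cells -> not full
  row 4: 0 empty cells -> FULL (clear)
  row 5: 2 empty cells -> not full
  row 6: 5 empty cells -> not full
  row 7: 4 empty cells -> not full
  row 8: 0 empty cells -> FULL (clear)
  row 9: 4 empty cells -> not full
Total rows cleared: 2

Answer: 2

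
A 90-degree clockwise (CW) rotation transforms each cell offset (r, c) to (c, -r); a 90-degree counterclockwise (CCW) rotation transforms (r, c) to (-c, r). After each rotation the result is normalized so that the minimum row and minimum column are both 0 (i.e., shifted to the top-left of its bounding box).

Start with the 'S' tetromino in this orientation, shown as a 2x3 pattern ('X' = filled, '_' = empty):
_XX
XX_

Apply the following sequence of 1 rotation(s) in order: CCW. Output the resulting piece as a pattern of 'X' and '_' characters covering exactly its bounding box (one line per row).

Answer: X_
XX
_X

Derivation:
Start:
_XX
XX_
After rotation 1 (CCW):
X_
XX
_X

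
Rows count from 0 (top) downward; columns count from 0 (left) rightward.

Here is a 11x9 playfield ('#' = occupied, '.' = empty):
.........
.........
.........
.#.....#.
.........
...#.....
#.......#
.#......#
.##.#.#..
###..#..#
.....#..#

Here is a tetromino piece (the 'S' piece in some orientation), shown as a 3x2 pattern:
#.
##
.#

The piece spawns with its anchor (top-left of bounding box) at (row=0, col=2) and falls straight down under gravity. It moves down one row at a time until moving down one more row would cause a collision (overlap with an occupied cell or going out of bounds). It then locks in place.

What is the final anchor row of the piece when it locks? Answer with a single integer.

Answer: 2

Derivation:
Spawn at (row=0, col=2). Try each row:
  row 0: fits
  row 1: fits
  row 2: fits
  row 3: blocked -> lock at row 2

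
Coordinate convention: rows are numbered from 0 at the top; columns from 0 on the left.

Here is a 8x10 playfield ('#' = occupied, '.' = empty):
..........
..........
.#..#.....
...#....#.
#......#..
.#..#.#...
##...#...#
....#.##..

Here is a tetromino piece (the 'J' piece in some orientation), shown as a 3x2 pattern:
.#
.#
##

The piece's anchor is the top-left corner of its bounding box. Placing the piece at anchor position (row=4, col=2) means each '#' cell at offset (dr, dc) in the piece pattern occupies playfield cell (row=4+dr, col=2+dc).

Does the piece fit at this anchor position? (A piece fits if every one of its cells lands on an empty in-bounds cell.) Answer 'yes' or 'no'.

Check each piece cell at anchor (4, 2):
  offset (0,1) -> (4,3): empty -> OK
  offset (1,1) -> (5,3): empty -> OK
  offset (2,0) -> (6,2): empty -> OK
  offset (2,1) -> (6,3): empty -> OK
All cells valid: yes

Answer: yes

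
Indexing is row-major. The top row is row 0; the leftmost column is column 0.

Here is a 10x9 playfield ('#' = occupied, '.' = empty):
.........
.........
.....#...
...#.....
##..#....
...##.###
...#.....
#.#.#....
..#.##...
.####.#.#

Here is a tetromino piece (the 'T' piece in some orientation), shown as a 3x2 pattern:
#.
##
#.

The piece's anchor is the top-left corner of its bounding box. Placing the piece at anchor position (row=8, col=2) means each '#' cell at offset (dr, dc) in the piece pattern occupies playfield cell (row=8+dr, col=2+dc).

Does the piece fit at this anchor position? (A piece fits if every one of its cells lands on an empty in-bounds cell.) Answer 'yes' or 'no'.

Check each piece cell at anchor (8, 2):
  offset (0,0) -> (8,2): occupied ('#') -> FAIL
  offset (1,0) -> (9,2): occupied ('#') -> FAIL
  offset (1,1) -> (9,3): occupied ('#') -> FAIL
  offset (2,0) -> (10,2): out of bounds -> FAIL
All cells valid: no

Answer: no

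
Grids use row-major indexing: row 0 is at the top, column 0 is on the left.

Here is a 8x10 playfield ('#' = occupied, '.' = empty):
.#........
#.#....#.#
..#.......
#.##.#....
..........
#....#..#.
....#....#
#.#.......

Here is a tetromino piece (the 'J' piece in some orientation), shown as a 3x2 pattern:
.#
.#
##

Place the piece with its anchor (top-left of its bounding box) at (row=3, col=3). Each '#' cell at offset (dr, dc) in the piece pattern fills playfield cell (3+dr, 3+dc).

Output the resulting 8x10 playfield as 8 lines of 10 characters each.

Fill (3+0,3+1) = (3,4)
Fill (3+1,3+1) = (4,4)
Fill (3+2,3+0) = (5,3)
Fill (3+2,3+1) = (5,4)

Answer: .#........
#.#....#.#
..#.......
#.####....
....#.....
#..###..#.
....#....#
#.#.......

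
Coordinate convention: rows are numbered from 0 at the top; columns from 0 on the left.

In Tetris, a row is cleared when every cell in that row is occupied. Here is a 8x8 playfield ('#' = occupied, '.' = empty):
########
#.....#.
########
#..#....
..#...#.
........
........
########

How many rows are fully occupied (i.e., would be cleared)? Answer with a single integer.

Answer: 3

Derivation:
Check each row:
  row 0: 0 empty cells -> FULL (clear)
  row 1: 6 empty cells -> not full
  row 2: 0 empty cells -> FULL (clear)
  row 3: 6 empty cells -> not full
  row 4: 6 empty cells -> not full
  row 5: 8 empty cells -> not full
  row 6: 8 empty cells -> not full
  row 7: 0 empty cells -> FULL (clear)
Total rows cleared: 3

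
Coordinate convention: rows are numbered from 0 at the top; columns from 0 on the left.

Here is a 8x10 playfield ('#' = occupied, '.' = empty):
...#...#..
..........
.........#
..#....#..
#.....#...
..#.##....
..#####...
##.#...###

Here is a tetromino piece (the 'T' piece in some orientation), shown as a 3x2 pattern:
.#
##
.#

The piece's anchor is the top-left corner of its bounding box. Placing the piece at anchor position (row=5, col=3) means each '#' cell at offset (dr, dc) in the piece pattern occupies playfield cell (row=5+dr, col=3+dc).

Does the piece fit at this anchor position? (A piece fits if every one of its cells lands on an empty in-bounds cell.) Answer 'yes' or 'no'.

Answer: no

Derivation:
Check each piece cell at anchor (5, 3):
  offset (0,1) -> (5,4): occupied ('#') -> FAIL
  offset (1,0) -> (6,3): occupied ('#') -> FAIL
  offset (1,1) -> (6,4): occupied ('#') -> FAIL
  offset (2,1) -> (7,4): empty -> OK
All cells valid: no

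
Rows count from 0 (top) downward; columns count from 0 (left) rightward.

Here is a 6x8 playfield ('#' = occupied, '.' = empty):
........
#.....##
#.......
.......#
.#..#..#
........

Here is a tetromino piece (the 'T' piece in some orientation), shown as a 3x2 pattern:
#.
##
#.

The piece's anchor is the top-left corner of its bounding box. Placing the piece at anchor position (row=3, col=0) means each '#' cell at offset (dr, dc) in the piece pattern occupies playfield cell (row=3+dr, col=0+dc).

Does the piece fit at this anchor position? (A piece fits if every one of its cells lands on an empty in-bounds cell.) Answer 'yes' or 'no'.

Answer: no

Derivation:
Check each piece cell at anchor (3, 0):
  offset (0,0) -> (3,0): empty -> OK
  offset (1,0) -> (4,0): empty -> OK
  offset (1,1) -> (4,1): occupied ('#') -> FAIL
  offset (2,0) -> (5,0): empty -> OK
All cells valid: no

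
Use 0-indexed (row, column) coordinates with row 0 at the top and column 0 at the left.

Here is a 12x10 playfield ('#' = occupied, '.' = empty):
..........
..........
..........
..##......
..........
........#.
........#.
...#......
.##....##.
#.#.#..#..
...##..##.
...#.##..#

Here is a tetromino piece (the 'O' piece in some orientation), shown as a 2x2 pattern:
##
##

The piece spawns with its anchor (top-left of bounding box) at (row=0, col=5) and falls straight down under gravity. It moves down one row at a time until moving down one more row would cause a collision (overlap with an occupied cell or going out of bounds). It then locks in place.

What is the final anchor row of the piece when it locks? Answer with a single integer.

Answer: 9

Derivation:
Spawn at (row=0, col=5). Try each row:
  row 0: fits
  row 1: fits
  row 2: fits
  row 3: fits
  row 4: fits
  row 5: fits
  row 6: fits
  row 7: fits
  row 8: fits
  row 9: fits
  row 10: blocked -> lock at row 9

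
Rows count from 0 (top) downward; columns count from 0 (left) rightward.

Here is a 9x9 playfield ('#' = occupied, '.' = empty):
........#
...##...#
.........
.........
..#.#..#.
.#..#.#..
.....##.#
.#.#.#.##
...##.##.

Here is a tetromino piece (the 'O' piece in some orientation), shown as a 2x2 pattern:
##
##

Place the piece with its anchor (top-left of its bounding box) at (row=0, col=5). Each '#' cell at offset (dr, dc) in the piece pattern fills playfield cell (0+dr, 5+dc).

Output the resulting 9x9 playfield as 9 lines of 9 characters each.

Fill (0+0,5+0) = (0,5)
Fill (0+0,5+1) = (0,6)
Fill (0+1,5+0) = (1,5)
Fill (0+1,5+1) = (1,6)

Answer: .....##.#
...####.#
.........
.........
..#.#..#.
.#..#.#..
.....##.#
.#.#.#.##
...##.##.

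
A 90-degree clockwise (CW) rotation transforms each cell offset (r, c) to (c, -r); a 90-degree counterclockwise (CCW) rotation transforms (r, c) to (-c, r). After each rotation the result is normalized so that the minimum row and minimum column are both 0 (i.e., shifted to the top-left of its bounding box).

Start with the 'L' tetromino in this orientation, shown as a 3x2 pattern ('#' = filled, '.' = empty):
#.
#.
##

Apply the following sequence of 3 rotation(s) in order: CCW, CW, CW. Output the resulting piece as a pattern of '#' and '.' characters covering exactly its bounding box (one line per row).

Answer: ###
#..

Derivation:
Start:
#.
#.
##
After rotation 1 (CCW):
..#
###
After rotation 2 (CW):
#.
#.
##
After rotation 3 (CW):
###
#..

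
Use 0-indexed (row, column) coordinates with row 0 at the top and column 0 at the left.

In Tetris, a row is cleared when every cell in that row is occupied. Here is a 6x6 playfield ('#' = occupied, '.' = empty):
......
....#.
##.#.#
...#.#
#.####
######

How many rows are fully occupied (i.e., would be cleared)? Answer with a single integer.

Answer: 1

Derivation:
Check each row:
  row 0: 6 empty cells -> not full
  row 1: 5 empty cells -> not full
  row 2: 2 empty cells -> not full
  row 3: 4 empty cells -> not full
  row 4: 1 empty cell -> not full
  row 5: 0 empty cells -> FULL (clear)
Total rows cleared: 1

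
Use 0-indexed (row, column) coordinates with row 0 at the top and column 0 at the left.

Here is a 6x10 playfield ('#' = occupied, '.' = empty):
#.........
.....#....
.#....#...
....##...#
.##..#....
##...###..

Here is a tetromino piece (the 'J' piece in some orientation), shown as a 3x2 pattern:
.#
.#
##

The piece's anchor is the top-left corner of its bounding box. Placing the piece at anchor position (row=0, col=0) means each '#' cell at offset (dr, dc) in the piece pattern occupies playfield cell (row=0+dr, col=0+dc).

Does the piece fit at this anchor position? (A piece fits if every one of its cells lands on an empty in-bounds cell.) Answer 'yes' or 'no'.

Answer: no

Derivation:
Check each piece cell at anchor (0, 0):
  offset (0,1) -> (0,1): empty -> OK
  offset (1,1) -> (1,1): empty -> OK
  offset (2,0) -> (2,0): empty -> OK
  offset (2,1) -> (2,1): occupied ('#') -> FAIL
All cells valid: no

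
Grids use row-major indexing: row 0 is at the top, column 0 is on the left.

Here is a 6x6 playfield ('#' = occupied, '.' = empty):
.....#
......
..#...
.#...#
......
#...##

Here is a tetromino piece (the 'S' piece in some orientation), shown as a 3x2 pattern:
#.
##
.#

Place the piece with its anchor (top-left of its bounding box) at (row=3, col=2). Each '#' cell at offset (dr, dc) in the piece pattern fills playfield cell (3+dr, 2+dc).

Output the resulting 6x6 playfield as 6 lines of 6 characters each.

Answer: .....#
......
..#...
.##..#
..##..
#..###

Derivation:
Fill (3+0,2+0) = (3,2)
Fill (3+1,2+0) = (4,2)
Fill (3+1,2+1) = (4,3)
Fill (3+2,2+1) = (5,3)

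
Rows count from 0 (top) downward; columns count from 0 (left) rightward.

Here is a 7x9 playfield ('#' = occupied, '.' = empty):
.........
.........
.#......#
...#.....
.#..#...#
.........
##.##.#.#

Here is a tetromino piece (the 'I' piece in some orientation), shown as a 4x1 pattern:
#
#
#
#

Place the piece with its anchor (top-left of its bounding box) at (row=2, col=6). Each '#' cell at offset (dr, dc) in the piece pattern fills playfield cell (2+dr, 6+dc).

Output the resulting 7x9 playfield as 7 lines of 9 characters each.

Fill (2+0,6+0) = (2,6)
Fill (2+1,6+0) = (3,6)
Fill (2+2,6+0) = (4,6)
Fill (2+3,6+0) = (5,6)

Answer: .........
.........
.#....#.#
...#..#..
.#..#.#.#
......#..
##.##.#.#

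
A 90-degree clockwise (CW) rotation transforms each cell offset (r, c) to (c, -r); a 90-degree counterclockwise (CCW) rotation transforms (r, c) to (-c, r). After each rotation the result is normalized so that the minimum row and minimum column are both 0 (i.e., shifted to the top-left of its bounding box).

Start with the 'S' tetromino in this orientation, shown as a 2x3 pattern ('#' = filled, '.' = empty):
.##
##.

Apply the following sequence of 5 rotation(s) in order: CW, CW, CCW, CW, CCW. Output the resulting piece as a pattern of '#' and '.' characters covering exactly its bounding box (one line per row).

Answer: #.
##
.#

Derivation:
Start:
.##
##.
After rotation 1 (CW):
#.
##
.#
After rotation 2 (CW):
.##
##.
After rotation 3 (CCW):
#.
##
.#
After rotation 4 (CW):
.##
##.
After rotation 5 (CCW):
#.
##
.#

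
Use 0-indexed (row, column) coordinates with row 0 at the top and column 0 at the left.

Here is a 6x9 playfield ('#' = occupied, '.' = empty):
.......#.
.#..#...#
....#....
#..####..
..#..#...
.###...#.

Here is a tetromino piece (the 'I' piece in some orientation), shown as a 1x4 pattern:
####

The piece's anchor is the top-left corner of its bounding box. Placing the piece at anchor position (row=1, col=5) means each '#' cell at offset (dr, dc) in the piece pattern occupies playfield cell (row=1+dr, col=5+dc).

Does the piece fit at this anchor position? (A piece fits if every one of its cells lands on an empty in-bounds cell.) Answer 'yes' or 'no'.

Check each piece cell at anchor (1, 5):
  offset (0,0) -> (1,5): empty -> OK
  offset (0,1) -> (1,6): empty -> OK
  offset (0,2) -> (1,7): empty -> OK
  offset (0,3) -> (1,8): occupied ('#') -> FAIL
All cells valid: no

Answer: no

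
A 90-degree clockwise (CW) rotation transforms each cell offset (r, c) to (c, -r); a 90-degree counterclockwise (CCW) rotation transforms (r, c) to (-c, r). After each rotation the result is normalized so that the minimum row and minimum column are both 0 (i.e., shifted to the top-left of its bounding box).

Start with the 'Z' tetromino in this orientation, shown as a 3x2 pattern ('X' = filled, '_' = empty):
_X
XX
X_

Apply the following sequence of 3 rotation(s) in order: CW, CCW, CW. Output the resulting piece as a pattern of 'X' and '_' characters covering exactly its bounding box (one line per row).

Start:
_X
XX
X_
After rotation 1 (CW):
XX_
_XX
After rotation 2 (CCW):
_X
XX
X_
After rotation 3 (CW):
XX_
_XX

Answer: XX_
_XX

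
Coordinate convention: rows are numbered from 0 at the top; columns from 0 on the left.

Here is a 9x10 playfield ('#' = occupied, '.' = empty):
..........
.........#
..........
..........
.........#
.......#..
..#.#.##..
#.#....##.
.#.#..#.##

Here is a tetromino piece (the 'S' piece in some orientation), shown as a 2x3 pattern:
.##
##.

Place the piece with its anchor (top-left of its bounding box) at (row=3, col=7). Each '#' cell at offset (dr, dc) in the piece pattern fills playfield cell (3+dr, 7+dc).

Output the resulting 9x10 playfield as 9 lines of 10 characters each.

Fill (3+0,7+1) = (3,8)
Fill (3+0,7+2) = (3,9)
Fill (3+1,7+0) = (4,7)
Fill (3+1,7+1) = (4,8)

Answer: ..........
.........#
..........
........##
.......###
.......#..
..#.#.##..
#.#....##.
.#.#..#.##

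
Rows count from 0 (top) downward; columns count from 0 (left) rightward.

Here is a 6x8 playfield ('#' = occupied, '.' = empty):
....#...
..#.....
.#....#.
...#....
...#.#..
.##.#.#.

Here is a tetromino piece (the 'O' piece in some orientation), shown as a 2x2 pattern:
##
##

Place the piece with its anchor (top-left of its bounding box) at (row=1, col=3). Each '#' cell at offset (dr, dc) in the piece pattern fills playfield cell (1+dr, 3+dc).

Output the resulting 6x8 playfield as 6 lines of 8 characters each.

Fill (1+0,3+0) = (1,3)
Fill (1+0,3+1) = (1,4)
Fill (1+1,3+0) = (2,3)
Fill (1+1,3+1) = (2,4)

Answer: ....#...
..###...
.#.##.#.
...#....
...#.#..
.##.#.#.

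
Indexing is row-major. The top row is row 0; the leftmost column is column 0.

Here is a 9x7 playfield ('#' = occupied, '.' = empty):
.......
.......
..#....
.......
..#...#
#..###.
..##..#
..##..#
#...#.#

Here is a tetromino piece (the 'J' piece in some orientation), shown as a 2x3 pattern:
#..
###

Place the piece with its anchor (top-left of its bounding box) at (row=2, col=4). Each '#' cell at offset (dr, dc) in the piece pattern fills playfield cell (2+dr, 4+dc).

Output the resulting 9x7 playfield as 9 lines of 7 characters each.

Answer: .......
.......
..#.#..
....###
..#...#
#..###.
..##..#
..##..#
#...#.#

Derivation:
Fill (2+0,4+0) = (2,4)
Fill (2+1,4+0) = (3,4)
Fill (2+1,4+1) = (3,5)
Fill (2+1,4+2) = (3,6)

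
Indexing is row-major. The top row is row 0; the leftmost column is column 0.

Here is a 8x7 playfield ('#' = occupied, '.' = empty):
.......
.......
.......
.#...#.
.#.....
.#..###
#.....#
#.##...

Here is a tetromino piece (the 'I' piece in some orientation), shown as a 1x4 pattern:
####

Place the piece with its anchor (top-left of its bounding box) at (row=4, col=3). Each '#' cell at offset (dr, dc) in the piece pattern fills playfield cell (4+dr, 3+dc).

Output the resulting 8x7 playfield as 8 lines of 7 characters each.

Fill (4+0,3+0) = (4,3)
Fill (4+0,3+1) = (4,4)
Fill (4+0,3+2) = (4,5)
Fill (4+0,3+3) = (4,6)

Answer: .......
.......
.......
.#...#.
.#.####
.#..###
#.....#
#.##...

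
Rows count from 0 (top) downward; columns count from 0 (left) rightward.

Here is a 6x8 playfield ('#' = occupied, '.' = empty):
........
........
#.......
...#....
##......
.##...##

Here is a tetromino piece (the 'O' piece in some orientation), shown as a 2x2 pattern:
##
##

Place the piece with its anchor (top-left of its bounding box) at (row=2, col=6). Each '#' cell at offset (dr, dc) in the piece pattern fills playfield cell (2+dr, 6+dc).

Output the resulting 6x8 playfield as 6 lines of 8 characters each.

Answer: ........
........
#.....##
...#..##
##......
.##...##

Derivation:
Fill (2+0,6+0) = (2,6)
Fill (2+0,6+1) = (2,7)
Fill (2+1,6+0) = (3,6)
Fill (2+1,6+1) = (3,7)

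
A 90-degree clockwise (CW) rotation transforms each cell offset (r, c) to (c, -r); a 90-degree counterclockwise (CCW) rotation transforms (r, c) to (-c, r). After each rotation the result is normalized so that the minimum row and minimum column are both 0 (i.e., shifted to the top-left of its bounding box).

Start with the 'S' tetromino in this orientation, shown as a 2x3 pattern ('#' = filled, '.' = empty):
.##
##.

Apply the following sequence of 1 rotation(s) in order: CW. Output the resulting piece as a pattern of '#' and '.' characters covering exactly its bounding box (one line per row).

Start:
.##
##.
After rotation 1 (CW):
#.
##
.#

Answer: #.
##
.#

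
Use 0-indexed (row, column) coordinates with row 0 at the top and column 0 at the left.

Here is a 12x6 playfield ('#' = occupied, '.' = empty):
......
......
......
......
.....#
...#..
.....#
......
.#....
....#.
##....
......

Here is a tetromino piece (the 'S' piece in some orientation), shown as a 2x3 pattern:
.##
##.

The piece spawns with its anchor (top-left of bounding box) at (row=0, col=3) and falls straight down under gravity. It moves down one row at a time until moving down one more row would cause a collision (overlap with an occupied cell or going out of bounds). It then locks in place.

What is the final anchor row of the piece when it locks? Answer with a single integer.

Spawn at (row=0, col=3). Try each row:
  row 0: fits
  row 1: fits
  row 2: fits
  row 3: fits
  row 4: blocked -> lock at row 3

Answer: 3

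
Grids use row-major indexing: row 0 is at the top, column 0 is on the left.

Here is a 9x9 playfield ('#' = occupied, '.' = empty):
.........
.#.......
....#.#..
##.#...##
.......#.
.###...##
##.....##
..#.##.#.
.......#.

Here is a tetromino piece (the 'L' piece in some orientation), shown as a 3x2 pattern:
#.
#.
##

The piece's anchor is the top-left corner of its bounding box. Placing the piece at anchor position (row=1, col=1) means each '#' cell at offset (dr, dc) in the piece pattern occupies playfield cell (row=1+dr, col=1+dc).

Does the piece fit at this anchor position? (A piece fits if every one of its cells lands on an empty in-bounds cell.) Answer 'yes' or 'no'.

Answer: no

Derivation:
Check each piece cell at anchor (1, 1):
  offset (0,0) -> (1,1): occupied ('#') -> FAIL
  offset (1,0) -> (2,1): empty -> OK
  offset (2,0) -> (3,1): occupied ('#') -> FAIL
  offset (2,1) -> (3,2): empty -> OK
All cells valid: no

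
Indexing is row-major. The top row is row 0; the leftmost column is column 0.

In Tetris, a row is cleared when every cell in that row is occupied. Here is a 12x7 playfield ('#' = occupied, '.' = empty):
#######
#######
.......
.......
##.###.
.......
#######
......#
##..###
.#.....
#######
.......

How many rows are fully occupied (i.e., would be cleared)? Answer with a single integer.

Answer: 4

Derivation:
Check each row:
  row 0: 0 empty cells -> FULL (clear)
  row 1: 0 empty cells -> FULL (clear)
  row 2: 7 empty cells -> not full
  row 3: 7 empty cells -> not full
  row 4: 2 empty cells -> not full
  row 5: 7 empty cells -> not full
  row 6: 0 empty cells -> FULL (clear)
  row 7: 6 empty cells -> not full
  row 8: 2 empty cells -> not full
  row 9: 6 empty cells -> not full
  row 10: 0 empty cells -> FULL (clear)
  row 11: 7 empty cells -> not full
Total rows cleared: 4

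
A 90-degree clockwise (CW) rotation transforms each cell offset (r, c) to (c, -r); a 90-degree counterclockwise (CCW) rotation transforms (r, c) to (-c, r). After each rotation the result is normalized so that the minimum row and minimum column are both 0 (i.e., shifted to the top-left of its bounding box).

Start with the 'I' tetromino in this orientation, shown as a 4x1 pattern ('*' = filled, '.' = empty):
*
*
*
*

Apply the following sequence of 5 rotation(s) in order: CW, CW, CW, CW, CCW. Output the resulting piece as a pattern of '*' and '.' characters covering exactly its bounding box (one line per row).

Answer: ****

Derivation:
Start:
*
*
*
*
After rotation 1 (CW):
****
After rotation 2 (CW):
*
*
*
*
After rotation 3 (CW):
****
After rotation 4 (CW):
*
*
*
*
After rotation 5 (CCW):
****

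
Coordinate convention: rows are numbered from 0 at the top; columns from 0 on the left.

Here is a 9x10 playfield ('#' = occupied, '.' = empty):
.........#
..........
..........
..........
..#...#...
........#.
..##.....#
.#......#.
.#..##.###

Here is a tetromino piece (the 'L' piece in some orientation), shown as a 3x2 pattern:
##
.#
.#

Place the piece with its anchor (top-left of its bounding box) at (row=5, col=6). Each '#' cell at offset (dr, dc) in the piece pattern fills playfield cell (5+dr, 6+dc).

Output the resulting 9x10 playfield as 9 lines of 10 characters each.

Fill (5+0,6+0) = (5,6)
Fill (5+0,6+1) = (5,7)
Fill (5+1,6+1) = (6,7)
Fill (5+2,6+1) = (7,7)

Answer: .........#
..........
..........
..........
..#...#...
......###.
..##...#.#
.#.....##.
.#..##.###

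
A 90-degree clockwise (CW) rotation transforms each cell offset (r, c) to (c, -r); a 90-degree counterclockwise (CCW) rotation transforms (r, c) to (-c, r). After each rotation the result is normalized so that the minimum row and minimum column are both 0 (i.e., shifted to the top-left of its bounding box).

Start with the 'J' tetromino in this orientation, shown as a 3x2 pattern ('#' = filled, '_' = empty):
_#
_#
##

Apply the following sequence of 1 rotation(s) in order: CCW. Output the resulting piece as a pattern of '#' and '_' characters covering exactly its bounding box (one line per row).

Answer: ###
__#

Derivation:
Start:
_#
_#
##
After rotation 1 (CCW):
###
__#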